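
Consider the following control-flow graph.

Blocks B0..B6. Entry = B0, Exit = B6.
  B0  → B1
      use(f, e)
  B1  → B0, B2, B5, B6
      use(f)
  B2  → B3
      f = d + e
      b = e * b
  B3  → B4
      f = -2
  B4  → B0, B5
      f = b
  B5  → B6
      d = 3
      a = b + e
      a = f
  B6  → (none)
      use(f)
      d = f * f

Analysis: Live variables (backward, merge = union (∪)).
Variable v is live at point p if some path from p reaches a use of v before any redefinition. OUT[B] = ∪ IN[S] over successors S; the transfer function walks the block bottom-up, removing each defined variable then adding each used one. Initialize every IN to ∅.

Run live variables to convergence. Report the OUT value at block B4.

Per-block solution:
  B0: | IN={b, d, e, f} | OUT={b, d, e, f}
  B1: | IN={b, d, e, f} | OUT={b, d, e, f}
  B2: | IN={b, d, e} | OUT={b, d, e}
  B3: | IN={b, d, e} | OUT={b, d, e}
  B4: | IN={b, d, e} | OUT={b, d, e, f}
  B5: | IN={b, e, f} | OUT={f}
  B6: | IN={f} | OUT={}

Merge at B4: OUT[B4] = IN[B0] ⊔ IN[B5] = {b, d, e, f}

Answer: {b, d, e, f}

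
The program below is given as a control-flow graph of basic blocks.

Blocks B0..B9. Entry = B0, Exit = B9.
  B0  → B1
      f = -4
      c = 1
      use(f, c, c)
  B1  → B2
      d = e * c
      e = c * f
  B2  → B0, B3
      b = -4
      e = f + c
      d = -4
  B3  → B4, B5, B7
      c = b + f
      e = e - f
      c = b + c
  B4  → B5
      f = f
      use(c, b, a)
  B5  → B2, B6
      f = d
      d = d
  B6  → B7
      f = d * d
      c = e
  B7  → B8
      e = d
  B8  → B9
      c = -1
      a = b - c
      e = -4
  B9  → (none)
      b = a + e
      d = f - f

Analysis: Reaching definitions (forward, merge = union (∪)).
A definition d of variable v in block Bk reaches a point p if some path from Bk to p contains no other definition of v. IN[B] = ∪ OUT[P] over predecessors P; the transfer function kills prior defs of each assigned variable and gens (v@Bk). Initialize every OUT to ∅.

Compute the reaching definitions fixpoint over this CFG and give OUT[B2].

Answer: {b@B2, c@B0, c@B3, d@B2, e@B2, f@B0, f@B5}

Derivation:
Per-block solution:
  B0:   IN={b@B2, c@B0, c@B3, d@B2, e@B2, f@B0, f@B5}   OUT={b@B2, c@B0, d@B2, e@B2, f@B0}
  B1:   IN={b@B2, c@B0, d@B2, e@B2, f@B0}   OUT={b@B2, c@B0, d@B1, e@B1, f@B0}
  B2:   IN={b@B2, c@B0, c@B3, d@B1, d@B5, e@B1, e@B3, f@B0, f@B5}   OUT={b@B2, c@B0, c@B3, d@B2, e@B2, f@B0, f@B5}
  B3:   IN={b@B2, c@B0, c@B3, d@B2, e@B2, f@B0, f@B5}   OUT={b@B2, c@B3, d@B2, e@B3, f@B0, f@B5}
  B4:   IN={b@B2, c@B3, d@B2, e@B3, f@B0, f@B5}   OUT={b@B2, c@B3, d@B2, e@B3, f@B4}
  B5:   IN={b@B2, c@B3, d@B2, e@B3, f@B0, f@B4, f@B5}   OUT={b@B2, c@B3, d@B5, e@B3, f@B5}
  B6:   IN={b@B2, c@B3, d@B5, e@B3, f@B5}   OUT={b@B2, c@B6, d@B5, e@B3, f@B6}
  B7:   IN={b@B2, c@B3, c@B6, d@B2, d@B5, e@B3, f@B0, f@B5, f@B6}   OUT={b@B2, c@B3, c@B6, d@B2, d@B5, e@B7, f@B0, f@B5, f@B6}
  B8:   IN={b@B2, c@B3, c@B6, d@B2, d@B5, e@B7, f@B0, f@B5, f@B6}   OUT={a@B8, b@B2, c@B8, d@B2, d@B5, e@B8, f@B0, f@B5, f@B6}
  B9:   IN={a@B8, b@B2, c@B8, d@B2, d@B5, e@B8, f@B0, f@B5, f@B6}   OUT={a@B8, b@B9, c@B8, d@B9, e@B8, f@B0, f@B5, f@B6}

Merge at B2: IN[B2] = OUT[B1] ⊔ OUT[B5] = {b@B2, c@B0, c@B3, d@B1, d@B5, e@B1, e@B3, f@B0, f@B5}
Applying B2's transfer function to that IN value gives OUT[B2] (row B2 above).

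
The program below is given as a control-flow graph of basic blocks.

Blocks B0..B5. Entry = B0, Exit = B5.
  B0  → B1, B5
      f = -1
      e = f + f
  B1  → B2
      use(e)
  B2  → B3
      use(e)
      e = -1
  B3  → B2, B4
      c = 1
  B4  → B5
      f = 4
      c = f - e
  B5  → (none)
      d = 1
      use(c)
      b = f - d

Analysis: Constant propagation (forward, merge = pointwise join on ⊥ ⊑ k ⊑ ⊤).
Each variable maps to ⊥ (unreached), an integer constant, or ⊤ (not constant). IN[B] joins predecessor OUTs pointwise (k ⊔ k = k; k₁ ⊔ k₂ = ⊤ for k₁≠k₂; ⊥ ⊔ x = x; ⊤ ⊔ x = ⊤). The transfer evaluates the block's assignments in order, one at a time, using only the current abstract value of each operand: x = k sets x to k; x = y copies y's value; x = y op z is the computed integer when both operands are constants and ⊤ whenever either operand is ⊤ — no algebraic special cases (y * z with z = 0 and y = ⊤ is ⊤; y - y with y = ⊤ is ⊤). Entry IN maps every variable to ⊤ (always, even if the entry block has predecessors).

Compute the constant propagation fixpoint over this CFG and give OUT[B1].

Answer: {a: ⊤, b: ⊤, c: ⊤, d: ⊤, e: -2, f: -1}

Derivation:
Per-block solution:
  B0:  IN=(all ⊤)  OUT={e:-2, f:-1; rest ⊤}
  B1:  IN={e:-2, f:-1; rest ⊤}  OUT={e:-2, f:-1; rest ⊤}
  B2:  IN={f:-1; rest ⊤}  OUT={e:-1, f:-1; rest ⊤}
  B3:  IN={e:-1, f:-1; rest ⊤}  OUT={c:1, e:-1, f:-1; rest ⊤}
  B4:  IN={c:1, e:-1, f:-1; rest ⊤}  OUT={c:5, e:-1, f:4; rest ⊤}
  B5:  IN=(all ⊤)  OUT={d:1; rest ⊤}

Merge at B1: IN[B1] = OUT[B0] = {a: ⊤, b: ⊤, c: ⊤, d: ⊤, e: -2, f: -1}
Applying B1's transfer function to that IN value gives OUT[B1] (row B1 above).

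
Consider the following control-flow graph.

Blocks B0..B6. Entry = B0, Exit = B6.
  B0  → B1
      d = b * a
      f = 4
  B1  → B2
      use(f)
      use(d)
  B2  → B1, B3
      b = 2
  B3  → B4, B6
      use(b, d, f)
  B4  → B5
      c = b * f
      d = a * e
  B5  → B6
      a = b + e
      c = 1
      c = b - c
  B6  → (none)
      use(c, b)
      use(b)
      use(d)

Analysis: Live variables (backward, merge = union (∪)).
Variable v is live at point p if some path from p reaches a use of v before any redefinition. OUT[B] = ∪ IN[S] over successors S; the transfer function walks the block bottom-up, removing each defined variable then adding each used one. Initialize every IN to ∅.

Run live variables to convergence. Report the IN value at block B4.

Answer: {a, b, e, f}

Working:
Per-block solution:
  B0:  IN={a, b, c, e}  OUT={a, c, d, e, f}
  B1:  IN={a, c, d, e, f}  OUT={a, c, d, e, f}
  B2:  IN={a, c, d, e, f}  OUT={a, b, c, d, e, f}
  B3:  IN={a, b, c, d, e, f}  OUT={a, b, c, d, e, f}
  B4:  IN={a, b, e, f}  OUT={b, d, e}
  B5:  IN={b, d, e}  OUT={b, c, d}
  B6:  IN={b, c, d}  OUT={}

Merge at B4: OUT[B4] = IN[B5] = {b, d, e}
Applying B4's transfer function to that OUT value gives IN[B4] (row B4 above).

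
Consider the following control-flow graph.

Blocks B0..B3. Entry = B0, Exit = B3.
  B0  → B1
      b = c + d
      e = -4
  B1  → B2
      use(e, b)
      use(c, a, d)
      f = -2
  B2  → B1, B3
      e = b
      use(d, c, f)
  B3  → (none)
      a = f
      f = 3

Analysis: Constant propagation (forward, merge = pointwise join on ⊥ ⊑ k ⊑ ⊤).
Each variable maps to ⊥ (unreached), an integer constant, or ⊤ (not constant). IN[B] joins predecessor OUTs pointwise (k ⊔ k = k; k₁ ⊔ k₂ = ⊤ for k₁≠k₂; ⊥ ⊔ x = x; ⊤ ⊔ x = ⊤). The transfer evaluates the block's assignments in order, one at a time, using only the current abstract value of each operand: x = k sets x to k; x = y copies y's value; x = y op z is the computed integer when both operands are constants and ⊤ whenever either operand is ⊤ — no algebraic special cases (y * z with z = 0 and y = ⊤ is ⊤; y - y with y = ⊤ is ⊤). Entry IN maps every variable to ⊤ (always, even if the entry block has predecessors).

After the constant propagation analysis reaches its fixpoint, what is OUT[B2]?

Per-block solution:
  B0: | IN=(all ⊤) | OUT={e:-4; rest ⊤}
  B1: | IN=(all ⊤) | OUT={f:-2; rest ⊤}
  B2: | IN={f:-2; rest ⊤} | OUT={f:-2; rest ⊤}
  B3: | IN={f:-2; rest ⊤} | OUT={a:-2, f:3; rest ⊤}

Merge at B2: IN[B2] = OUT[B1] = {a: ⊤, b: ⊤, c: ⊤, d: ⊤, e: ⊤, f: -2}
Applying B2's transfer function to that IN value gives OUT[B2] (row B2 above).

Answer: {a: ⊤, b: ⊤, c: ⊤, d: ⊤, e: ⊤, f: -2}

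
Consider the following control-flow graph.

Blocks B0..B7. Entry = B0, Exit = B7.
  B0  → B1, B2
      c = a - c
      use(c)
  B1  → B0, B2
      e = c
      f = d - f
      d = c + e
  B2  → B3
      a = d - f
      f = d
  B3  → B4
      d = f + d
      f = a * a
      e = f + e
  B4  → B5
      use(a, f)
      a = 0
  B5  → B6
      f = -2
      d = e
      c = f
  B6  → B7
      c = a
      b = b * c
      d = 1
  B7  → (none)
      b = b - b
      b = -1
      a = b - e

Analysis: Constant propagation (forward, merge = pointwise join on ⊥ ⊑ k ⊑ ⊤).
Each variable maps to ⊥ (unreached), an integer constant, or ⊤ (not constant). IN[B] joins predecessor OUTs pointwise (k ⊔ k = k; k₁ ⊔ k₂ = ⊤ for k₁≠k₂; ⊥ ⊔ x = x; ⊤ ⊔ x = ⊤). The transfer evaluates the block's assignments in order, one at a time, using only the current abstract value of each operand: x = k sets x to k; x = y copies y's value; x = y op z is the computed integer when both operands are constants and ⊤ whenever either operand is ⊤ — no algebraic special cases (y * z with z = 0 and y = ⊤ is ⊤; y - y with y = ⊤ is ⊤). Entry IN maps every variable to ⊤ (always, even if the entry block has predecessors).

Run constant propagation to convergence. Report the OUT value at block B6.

Answer: {a: 0, b: ⊤, c: 0, d: 1, e: ⊤, f: -2}

Derivation:
Per-block solution:
  B0: | IN=(all ⊤) | OUT=(all ⊤)
  B1: | IN=(all ⊤) | OUT=(all ⊤)
  B2: | IN=(all ⊤) | OUT=(all ⊤)
  B3: | IN=(all ⊤) | OUT=(all ⊤)
  B4: | IN=(all ⊤) | OUT={a:0; rest ⊤}
  B5: | IN={a:0; rest ⊤} | OUT={a:0, c:-2, f:-2; rest ⊤}
  B6: | IN={a:0, c:-2, f:-2; rest ⊤} | OUT={a:0, c:0, d:1, f:-2; rest ⊤}
  B7: | IN={a:0, c:0, d:1, f:-2; rest ⊤} | OUT={b:-1, c:0, d:1, f:-2; rest ⊤}

Merge at B6: IN[B6] = OUT[B5] = {a: 0, b: ⊤, c: -2, d: ⊤, e: ⊤, f: -2}
Applying B6's transfer function to that IN value gives OUT[B6] (row B6 above).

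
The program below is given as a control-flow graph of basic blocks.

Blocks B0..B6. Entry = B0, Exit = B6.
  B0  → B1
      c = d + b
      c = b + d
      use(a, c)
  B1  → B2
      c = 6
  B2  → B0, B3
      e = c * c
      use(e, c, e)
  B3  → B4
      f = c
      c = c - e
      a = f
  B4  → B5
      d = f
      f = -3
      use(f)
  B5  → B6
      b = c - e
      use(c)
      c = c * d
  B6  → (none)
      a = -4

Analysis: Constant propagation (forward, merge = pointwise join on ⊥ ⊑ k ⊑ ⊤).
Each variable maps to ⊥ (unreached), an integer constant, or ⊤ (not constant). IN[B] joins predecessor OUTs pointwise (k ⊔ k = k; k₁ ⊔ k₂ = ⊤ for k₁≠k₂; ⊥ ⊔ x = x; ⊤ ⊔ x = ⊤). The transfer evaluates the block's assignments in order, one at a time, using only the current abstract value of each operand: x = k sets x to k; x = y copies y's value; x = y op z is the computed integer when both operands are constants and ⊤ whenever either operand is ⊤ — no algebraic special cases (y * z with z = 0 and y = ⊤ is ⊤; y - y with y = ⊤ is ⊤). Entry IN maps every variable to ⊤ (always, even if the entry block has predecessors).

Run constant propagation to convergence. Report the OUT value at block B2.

Answer: {a: ⊤, b: ⊤, c: 6, d: ⊤, e: 36, f: ⊤}

Derivation:
Converged values:
  B0: | IN=(all ⊤) | OUT=(all ⊤)
  B1: | IN=(all ⊤) | OUT={c:6; rest ⊤}
  B2: | IN={c:6; rest ⊤} | OUT={c:6, e:36; rest ⊤}
  B3: | IN={c:6, e:36; rest ⊤} | OUT={a:6, c:-30, e:36, f:6; rest ⊤}
  B4: | IN={a:6, c:-30, e:36, f:6; rest ⊤} | OUT={a:6, c:-30, d:6, e:36, f:-3; rest ⊤}
  B5: | IN={a:6, c:-30, d:6, e:36, f:-3; rest ⊤} | OUT={a:6, b:-66, c:-180, d:6, e:36, f:-3; rest ⊤}
  B6: | IN={a:6, b:-66, c:-180, d:6, e:36, f:-3; rest ⊤} | OUT={a:-4, b:-66, c:-180, d:6, e:36, f:-3; rest ⊤}

Merge at B2: IN[B2] = OUT[B1] = {a: ⊤, b: ⊤, c: 6, d: ⊤, e: ⊤, f: ⊤}
Applying B2's transfer function to that IN value gives OUT[B2] (row B2 above).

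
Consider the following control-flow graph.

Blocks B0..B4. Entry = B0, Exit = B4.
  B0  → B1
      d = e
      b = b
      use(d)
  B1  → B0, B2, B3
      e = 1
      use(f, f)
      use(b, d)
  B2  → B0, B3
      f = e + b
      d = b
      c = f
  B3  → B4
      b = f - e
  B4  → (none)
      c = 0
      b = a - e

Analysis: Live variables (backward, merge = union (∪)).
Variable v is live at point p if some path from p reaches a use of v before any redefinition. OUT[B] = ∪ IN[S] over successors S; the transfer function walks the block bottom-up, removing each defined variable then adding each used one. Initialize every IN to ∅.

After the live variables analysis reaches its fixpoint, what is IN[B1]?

Answer: {a, b, d, f}

Trace:
Fixpoint table:
  B0: | IN={a, b, e, f} | OUT={a, b, d, f}
  B1: | IN={a, b, d, f} | OUT={a, b, e, f}
  B2: | IN={a, b, e} | OUT={a, b, e, f}
  B3: | IN={a, e, f} | OUT={a, e}
  B4: | IN={a, e} | OUT={}

Merge at B1: OUT[B1] = IN[B0] ⊔ IN[B2] ⊔ IN[B3] = {a, b, e, f}
Applying B1's transfer function to that OUT value gives IN[B1] (row B1 above).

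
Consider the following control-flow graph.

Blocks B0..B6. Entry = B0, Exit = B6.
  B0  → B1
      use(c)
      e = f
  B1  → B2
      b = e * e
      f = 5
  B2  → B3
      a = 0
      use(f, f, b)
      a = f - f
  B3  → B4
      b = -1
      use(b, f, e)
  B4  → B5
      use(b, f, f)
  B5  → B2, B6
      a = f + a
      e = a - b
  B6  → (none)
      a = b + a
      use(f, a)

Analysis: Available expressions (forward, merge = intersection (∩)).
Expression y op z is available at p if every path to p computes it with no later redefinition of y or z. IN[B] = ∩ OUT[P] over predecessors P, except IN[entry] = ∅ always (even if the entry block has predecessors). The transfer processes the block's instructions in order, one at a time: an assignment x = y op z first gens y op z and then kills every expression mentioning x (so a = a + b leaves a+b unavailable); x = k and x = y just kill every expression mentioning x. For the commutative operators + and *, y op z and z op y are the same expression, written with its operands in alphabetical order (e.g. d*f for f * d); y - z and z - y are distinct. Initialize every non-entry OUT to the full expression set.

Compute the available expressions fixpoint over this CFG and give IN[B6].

Answer: {a-b, f-f}

Working:
Fixpoint table:
  B0: | IN={} | OUT={}
  B1: | IN={} | OUT={e*e}
  B2: | IN={} | OUT={f-f}
  B3: | IN={f-f} | OUT={f-f}
  B4: | IN={f-f} | OUT={f-f}
  B5: | IN={f-f} | OUT={a-b, f-f}
  B6: | IN={a-b, f-f} | OUT={f-f}

Merge at B6: IN[B6] = OUT[B5] = {a-b, f-f}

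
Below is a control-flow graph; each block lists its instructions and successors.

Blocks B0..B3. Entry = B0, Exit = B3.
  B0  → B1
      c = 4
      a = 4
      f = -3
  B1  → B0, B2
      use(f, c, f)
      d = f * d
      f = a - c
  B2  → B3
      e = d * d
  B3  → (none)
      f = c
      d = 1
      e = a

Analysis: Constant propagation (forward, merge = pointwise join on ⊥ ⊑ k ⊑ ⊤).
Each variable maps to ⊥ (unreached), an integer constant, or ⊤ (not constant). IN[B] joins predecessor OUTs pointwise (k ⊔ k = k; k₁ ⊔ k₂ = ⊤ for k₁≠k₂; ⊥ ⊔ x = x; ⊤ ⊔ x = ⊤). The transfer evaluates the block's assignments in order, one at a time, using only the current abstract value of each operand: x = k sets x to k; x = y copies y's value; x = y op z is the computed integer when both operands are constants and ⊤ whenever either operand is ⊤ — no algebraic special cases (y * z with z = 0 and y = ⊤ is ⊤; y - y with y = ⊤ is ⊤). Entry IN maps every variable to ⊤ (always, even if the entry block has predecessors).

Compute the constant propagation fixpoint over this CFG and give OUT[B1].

Answer: {a: 4, b: ⊤, c: 4, d: ⊤, e: ⊤, f: 0}

Derivation:
Fixpoint table:
  B0: | IN=(all ⊤) | OUT={a:4, c:4, f:-3; rest ⊤}
  B1: | IN={a:4, c:4, f:-3; rest ⊤} | OUT={a:4, c:4, f:0; rest ⊤}
  B2: | IN={a:4, c:4, f:0; rest ⊤} | OUT={a:4, c:4, f:0; rest ⊤}
  B3: | IN={a:4, c:4, f:0; rest ⊤} | OUT={a:4, c:4, d:1, e:4, f:4; rest ⊤}

Merge at B1: IN[B1] = OUT[B0] = {a: 4, b: ⊤, c: 4, d: ⊤, e: ⊤, f: -3}
Applying B1's transfer function to that IN value gives OUT[B1] (row B1 above).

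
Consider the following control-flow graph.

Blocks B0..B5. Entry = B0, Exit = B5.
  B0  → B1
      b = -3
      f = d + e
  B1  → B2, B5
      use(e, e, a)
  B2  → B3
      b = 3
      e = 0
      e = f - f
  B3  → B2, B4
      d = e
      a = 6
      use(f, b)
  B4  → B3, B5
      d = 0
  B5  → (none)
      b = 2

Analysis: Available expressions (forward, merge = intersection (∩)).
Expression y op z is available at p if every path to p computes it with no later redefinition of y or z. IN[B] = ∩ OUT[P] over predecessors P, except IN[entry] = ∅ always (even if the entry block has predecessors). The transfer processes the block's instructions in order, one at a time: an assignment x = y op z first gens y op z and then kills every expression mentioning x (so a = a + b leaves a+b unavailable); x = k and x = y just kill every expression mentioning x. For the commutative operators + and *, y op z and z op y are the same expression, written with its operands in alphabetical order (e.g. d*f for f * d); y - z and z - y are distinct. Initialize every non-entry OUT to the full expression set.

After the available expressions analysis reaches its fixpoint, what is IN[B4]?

Answer: {f-f}

Derivation:
Converged values:
  B0:   IN={}   OUT={d+e}
  B1:   IN={d+e}   OUT={d+e}
  B2:   IN={}   OUT={f-f}
  B3:   IN={f-f}   OUT={f-f}
  B4:   IN={f-f}   OUT={f-f}
  B5:   IN={}   OUT={}

Merge at B4: IN[B4] = OUT[B3] = {f-f}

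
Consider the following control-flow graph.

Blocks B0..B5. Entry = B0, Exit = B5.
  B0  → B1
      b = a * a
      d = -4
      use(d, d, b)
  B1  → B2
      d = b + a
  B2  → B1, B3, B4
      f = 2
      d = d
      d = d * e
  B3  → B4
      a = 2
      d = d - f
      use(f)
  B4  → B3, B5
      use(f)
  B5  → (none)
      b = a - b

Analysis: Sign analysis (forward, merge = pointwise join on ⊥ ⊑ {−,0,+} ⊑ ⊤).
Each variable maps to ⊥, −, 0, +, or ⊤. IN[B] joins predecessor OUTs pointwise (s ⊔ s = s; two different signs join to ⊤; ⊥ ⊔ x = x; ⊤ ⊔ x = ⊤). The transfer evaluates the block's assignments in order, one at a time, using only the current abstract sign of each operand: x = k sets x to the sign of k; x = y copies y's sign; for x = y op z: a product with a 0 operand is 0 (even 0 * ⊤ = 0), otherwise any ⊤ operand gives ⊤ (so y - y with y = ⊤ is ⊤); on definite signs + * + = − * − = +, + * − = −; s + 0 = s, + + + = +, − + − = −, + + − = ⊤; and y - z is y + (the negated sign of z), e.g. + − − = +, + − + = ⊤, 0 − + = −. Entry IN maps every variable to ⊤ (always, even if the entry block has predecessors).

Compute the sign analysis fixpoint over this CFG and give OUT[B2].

Answer: {a: ⊤, b: ⊤, c: ⊤, d: ⊤, e: ⊤, f: +}

Trace:
Per-block solution:
  B0:  IN=(all ⊤)  OUT={d:-; rest ⊤}
  B1:  IN=(all ⊤)  OUT=(all ⊤)
  B2:  IN=(all ⊤)  OUT={f:+; rest ⊤}
  B3:  IN={f:+; rest ⊤}  OUT={a:+, f:+; rest ⊤}
  B4:  IN={f:+; rest ⊤}  OUT={f:+; rest ⊤}
  B5:  IN={f:+; rest ⊤}  OUT={f:+; rest ⊤}

Merge at B2: IN[B2] = OUT[B1] = {a: ⊤, b: ⊤, c: ⊤, d: ⊤, e: ⊤, f: ⊤}
Applying B2's transfer function to that IN value gives OUT[B2] (row B2 above).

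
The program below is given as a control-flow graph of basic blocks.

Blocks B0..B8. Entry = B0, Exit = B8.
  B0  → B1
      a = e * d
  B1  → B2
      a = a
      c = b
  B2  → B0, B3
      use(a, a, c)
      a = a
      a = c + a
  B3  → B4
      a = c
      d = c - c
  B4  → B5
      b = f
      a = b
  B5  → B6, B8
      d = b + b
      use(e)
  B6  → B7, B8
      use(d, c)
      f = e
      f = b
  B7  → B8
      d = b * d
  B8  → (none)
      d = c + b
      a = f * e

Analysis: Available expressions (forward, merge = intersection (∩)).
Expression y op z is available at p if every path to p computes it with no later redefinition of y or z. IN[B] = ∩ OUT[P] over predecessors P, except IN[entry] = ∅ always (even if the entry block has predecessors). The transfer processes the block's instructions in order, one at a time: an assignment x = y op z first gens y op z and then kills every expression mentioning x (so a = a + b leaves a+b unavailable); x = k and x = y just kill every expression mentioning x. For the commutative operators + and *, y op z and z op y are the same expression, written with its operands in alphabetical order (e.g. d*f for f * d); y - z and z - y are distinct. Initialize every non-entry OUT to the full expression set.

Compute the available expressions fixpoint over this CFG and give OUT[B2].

Per-block solution:
  B0: | IN={} | OUT={d*e}
  B1: | IN={d*e} | OUT={d*e}
  B2: | IN={d*e} | OUT={d*e}
  B3: | IN={d*e} | OUT={c-c}
  B4: | IN={c-c} | OUT={c-c}
  B5: | IN={c-c} | OUT={b+b, c-c}
  B6: | IN={b+b, c-c} | OUT={b+b, c-c}
  B7: | IN={b+b, c-c} | OUT={b+b, c-c}
  B8: | IN={b+b, c-c} | OUT={b+b, b+c, c-c, e*f}

Merge at B2: IN[B2] = OUT[B1] = {d*e}
Applying B2's transfer function to that IN value gives OUT[B2] (row B2 above).

Answer: {d*e}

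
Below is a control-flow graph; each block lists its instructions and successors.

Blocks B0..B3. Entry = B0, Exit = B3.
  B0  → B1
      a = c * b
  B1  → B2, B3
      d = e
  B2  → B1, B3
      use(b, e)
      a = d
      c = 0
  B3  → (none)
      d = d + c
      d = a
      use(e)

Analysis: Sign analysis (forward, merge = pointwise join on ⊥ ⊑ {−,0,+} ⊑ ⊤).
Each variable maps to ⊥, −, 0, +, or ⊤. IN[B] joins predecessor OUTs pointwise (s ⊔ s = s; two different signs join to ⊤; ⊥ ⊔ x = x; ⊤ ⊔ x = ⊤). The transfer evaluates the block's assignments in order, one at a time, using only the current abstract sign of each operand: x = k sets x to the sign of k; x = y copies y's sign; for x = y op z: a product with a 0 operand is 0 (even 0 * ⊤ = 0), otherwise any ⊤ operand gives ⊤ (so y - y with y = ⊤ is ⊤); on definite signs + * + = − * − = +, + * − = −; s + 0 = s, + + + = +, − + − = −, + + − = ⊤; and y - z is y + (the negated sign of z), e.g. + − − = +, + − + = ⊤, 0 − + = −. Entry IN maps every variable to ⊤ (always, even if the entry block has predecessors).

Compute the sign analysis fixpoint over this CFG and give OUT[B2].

Fixpoint table:
  B0: | IN=(all ⊤) | OUT=(all ⊤)
  B1: | IN=(all ⊤) | OUT=(all ⊤)
  B2: | IN=(all ⊤) | OUT={c:0; rest ⊤}
  B3: | IN=(all ⊤) | OUT=(all ⊤)

Merge at B2: IN[B2] = OUT[B1] = {a: ⊤, b: ⊤, c: ⊤, d: ⊤, e: ⊤, f: ⊤}
Applying B2's transfer function to that IN value gives OUT[B2] (row B2 above).

Answer: {a: ⊤, b: ⊤, c: 0, d: ⊤, e: ⊤, f: ⊤}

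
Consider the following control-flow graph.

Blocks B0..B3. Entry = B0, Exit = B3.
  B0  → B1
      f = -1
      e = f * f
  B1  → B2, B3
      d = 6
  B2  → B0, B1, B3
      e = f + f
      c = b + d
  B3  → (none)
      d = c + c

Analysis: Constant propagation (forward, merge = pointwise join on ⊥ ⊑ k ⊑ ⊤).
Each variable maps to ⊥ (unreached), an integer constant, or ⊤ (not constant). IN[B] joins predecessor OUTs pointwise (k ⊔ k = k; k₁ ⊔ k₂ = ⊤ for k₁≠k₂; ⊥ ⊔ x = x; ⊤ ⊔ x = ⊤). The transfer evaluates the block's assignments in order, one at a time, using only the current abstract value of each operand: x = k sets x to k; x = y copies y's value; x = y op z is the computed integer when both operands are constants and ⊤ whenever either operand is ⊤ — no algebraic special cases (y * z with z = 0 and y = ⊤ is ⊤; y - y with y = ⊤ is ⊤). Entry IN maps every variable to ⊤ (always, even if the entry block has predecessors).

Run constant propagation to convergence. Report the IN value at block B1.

Answer: {a: ⊤, b: ⊤, c: ⊤, d: ⊤, e: ⊤, f: -1}

Trace:
Fixpoint table:
  B0: | IN=(all ⊤) | OUT={e:1, f:-1; rest ⊤}
  B1: | IN={f:-1; rest ⊤} | OUT={d:6, f:-1; rest ⊤}
  B2: | IN={d:6, f:-1; rest ⊤} | OUT={d:6, e:-2, f:-1; rest ⊤}
  B3: | IN={d:6, f:-1; rest ⊤} | OUT={f:-1; rest ⊤}

Merge at B1: IN[B1] = OUT[B0] ⊔ OUT[B2] = {a: ⊤, b: ⊤, c: ⊤, d: ⊤, e: ⊤, f: -1}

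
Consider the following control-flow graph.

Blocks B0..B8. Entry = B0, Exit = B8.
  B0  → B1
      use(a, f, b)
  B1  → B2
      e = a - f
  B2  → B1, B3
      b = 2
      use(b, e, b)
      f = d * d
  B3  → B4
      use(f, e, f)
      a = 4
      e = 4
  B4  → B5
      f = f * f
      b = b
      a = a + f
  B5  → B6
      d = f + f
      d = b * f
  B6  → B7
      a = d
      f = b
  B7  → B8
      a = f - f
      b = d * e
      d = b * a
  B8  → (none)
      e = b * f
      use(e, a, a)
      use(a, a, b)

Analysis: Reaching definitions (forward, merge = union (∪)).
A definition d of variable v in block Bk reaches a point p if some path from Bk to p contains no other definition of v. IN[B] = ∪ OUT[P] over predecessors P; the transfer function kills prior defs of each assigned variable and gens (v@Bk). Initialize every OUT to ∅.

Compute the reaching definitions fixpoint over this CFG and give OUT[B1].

Per-block solution:
  B0: | IN={} | OUT={}
  B1: | IN={b@B2, e@B1, f@B2} | OUT={b@B2, e@B1, f@B2}
  B2: | IN={b@B2, e@B1, f@B2} | OUT={b@B2, e@B1, f@B2}
  B3: | IN={b@B2, e@B1, f@B2} | OUT={a@B3, b@B2, e@B3, f@B2}
  B4: | IN={a@B3, b@B2, e@B3, f@B2} | OUT={a@B4, b@B4, e@B3, f@B4}
  B5: | IN={a@B4, b@B4, e@B3, f@B4} | OUT={a@B4, b@B4, d@B5, e@B3, f@B4}
  B6: | IN={a@B4, b@B4, d@B5, e@B3, f@B4} | OUT={a@B6, b@B4, d@B5, e@B3, f@B6}
  B7: | IN={a@B6, b@B4, d@B5, e@B3, f@B6} | OUT={a@B7, b@B7, d@B7, e@B3, f@B6}
  B8: | IN={a@B7, b@B7, d@B7, e@B3, f@B6} | OUT={a@B7, b@B7, d@B7, e@B8, f@B6}

Merge at B1: IN[B1] = OUT[B0] ⊔ OUT[B2] = {b@B2, e@B1, f@B2}
Applying B1's transfer function to that IN value gives OUT[B1] (row B1 above).

Answer: {b@B2, e@B1, f@B2}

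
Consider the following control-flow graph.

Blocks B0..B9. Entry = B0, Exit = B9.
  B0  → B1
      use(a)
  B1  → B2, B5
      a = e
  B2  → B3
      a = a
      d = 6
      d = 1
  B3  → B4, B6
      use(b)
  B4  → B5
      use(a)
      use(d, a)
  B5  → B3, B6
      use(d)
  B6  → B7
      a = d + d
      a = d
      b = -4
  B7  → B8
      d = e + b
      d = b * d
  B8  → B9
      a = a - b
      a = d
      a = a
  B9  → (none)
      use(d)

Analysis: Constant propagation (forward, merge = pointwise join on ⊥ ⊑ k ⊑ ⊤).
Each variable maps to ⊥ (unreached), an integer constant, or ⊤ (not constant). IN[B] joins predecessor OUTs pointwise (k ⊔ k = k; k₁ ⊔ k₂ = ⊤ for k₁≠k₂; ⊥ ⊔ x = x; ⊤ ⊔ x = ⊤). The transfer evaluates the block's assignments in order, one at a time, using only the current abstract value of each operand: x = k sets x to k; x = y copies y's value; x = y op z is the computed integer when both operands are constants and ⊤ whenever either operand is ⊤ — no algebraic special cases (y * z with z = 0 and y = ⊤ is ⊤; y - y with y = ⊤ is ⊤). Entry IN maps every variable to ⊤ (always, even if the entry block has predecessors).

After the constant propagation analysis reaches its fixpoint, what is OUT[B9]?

Fixpoint table:
  B0:   IN=(all ⊤)   OUT=(all ⊤)
  B1:   IN=(all ⊤)   OUT=(all ⊤)
  B2:   IN=(all ⊤)   OUT={d:1; rest ⊤}
  B3:   IN=(all ⊤)   OUT=(all ⊤)
  B4:   IN=(all ⊤)   OUT=(all ⊤)
  B5:   IN=(all ⊤)   OUT=(all ⊤)
  B6:   IN=(all ⊤)   OUT={b:-4; rest ⊤}
  B7:   IN={b:-4; rest ⊤}   OUT={b:-4; rest ⊤}
  B8:   IN={b:-4; rest ⊤}   OUT={b:-4; rest ⊤}
  B9:   IN={b:-4; rest ⊤}   OUT={b:-4; rest ⊤}

Merge at B9: IN[B9] = OUT[B8] = {a: ⊤, b: -4, c: ⊤, d: ⊤, e: ⊤, f: ⊤}
Applying B9's transfer function to that IN value gives OUT[B9] (row B9 above).

Answer: {a: ⊤, b: -4, c: ⊤, d: ⊤, e: ⊤, f: ⊤}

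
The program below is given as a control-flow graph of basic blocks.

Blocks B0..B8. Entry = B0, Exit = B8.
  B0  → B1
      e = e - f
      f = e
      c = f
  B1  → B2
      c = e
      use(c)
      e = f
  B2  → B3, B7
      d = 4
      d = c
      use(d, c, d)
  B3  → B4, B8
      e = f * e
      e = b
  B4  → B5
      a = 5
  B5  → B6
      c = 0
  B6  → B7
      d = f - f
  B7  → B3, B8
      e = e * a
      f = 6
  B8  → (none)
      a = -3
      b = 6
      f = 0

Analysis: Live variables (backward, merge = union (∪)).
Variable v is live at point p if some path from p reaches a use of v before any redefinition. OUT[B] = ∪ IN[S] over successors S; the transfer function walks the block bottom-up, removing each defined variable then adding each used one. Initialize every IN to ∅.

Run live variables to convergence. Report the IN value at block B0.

Per-block solution:
  B0: | IN={a, b, e, f} | OUT={a, b, e, f}
  B1: | IN={a, b, e, f} | OUT={a, b, c, e, f}
  B2: | IN={a, b, c, e, f} | OUT={a, b, e, f}
  B3: | IN={b, e, f} | OUT={b, e, f}
  B4: | IN={b, e, f} | OUT={a, b, e, f}
  B5: | IN={a, b, e, f} | OUT={a, b, e, f}
  B6: | IN={a, b, e, f} | OUT={a, b, e}
  B7: | IN={a, b, e} | OUT={b, e, f}
  B8: | IN={} | OUT={}

Merge at B0: OUT[B0] = IN[B1] = {a, b, e, f}
Applying B0's transfer function to that OUT value gives IN[B0] (row B0 above).

Answer: {a, b, e, f}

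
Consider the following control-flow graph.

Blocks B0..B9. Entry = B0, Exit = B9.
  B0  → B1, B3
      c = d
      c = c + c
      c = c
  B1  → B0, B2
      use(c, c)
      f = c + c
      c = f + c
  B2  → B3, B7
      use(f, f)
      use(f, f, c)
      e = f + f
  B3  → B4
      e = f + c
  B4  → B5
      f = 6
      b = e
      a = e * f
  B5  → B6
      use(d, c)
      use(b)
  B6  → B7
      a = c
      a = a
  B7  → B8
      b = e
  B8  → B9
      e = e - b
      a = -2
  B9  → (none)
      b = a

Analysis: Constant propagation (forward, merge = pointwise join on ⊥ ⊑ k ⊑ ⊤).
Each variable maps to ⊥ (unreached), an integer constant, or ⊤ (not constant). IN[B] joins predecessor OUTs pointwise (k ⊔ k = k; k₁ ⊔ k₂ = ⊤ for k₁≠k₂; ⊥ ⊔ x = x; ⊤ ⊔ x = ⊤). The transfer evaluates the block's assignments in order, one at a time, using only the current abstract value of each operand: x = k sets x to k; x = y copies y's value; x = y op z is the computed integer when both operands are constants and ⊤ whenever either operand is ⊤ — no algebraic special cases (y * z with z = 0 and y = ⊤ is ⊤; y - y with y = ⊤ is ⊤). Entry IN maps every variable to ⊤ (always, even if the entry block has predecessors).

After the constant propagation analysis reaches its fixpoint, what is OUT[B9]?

Per-block solution:
  B0:  IN=(all ⊤)  OUT=(all ⊤)
  B1:  IN=(all ⊤)  OUT=(all ⊤)
  B2:  IN=(all ⊤)  OUT=(all ⊤)
  B3:  IN=(all ⊤)  OUT=(all ⊤)
  B4:  IN=(all ⊤)  OUT={f:6; rest ⊤}
  B5:  IN={f:6; rest ⊤}  OUT={f:6; rest ⊤}
  B6:  IN={f:6; rest ⊤}  OUT={f:6; rest ⊤}
  B7:  IN=(all ⊤)  OUT=(all ⊤)
  B8:  IN=(all ⊤)  OUT={a:-2; rest ⊤}
  B9:  IN={a:-2; rest ⊤}  OUT={a:-2, b:-2; rest ⊤}

Merge at B9: IN[B9] = OUT[B8] = {a: -2, b: ⊤, c: ⊤, d: ⊤, e: ⊤, f: ⊤}
Applying B9's transfer function to that IN value gives OUT[B9] (row B9 above).

Answer: {a: -2, b: -2, c: ⊤, d: ⊤, e: ⊤, f: ⊤}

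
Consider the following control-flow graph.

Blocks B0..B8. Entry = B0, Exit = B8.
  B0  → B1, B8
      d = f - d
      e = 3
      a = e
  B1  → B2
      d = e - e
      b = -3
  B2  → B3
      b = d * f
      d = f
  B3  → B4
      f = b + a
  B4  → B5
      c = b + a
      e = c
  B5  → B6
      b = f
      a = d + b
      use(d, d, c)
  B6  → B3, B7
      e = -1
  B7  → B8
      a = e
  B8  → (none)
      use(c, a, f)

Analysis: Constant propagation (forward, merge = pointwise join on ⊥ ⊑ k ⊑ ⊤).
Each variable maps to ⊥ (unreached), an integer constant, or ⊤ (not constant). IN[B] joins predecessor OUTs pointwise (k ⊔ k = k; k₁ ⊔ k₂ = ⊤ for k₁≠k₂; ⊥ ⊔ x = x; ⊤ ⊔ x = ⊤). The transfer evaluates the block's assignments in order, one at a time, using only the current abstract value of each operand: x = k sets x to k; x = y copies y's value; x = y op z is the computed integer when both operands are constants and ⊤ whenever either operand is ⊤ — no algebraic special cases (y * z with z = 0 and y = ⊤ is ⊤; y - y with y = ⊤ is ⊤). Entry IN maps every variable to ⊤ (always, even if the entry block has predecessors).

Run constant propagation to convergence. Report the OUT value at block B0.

Answer: {a: 3, b: ⊤, c: ⊤, d: ⊤, e: 3, f: ⊤}

Working:
Per-block solution:
  B0:  IN=(all ⊤)  OUT={a:3, e:3; rest ⊤}
  B1:  IN={a:3, e:3; rest ⊤}  OUT={a:3, b:-3, d:0, e:3; rest ⊤}
  B2:  IN={a:3, b:-3, d:0, e:3; rest ⊤}  OUT={a:3, e:3; rest ⊤}
  B3:  IN=(all ⊤)  OUT=(all ⊤)
  B4:  IN=(all ⊤)  OUT=(all ⊤)
  B5:  IN=(all ⊤)  OUT=(all ⊤)
  B6:  IN=(all ⊤)  OUT={e:-1; rest ⊤}
  B7:  IN={e:-1; rest ⊤}  OUT={a:-1, e:-1; rest ⊤}
  B8:  IN=(all ⊤)  OUT=(all ⊤)

B0 is the boundary node: IN[B0] = {a: ⊤, b: ⊤, c: ⊤, d: ⊤, e: ⊤, f: ⊤}
Applying B0's transfer function to that IN value gives OUT[B0] (row B0 above).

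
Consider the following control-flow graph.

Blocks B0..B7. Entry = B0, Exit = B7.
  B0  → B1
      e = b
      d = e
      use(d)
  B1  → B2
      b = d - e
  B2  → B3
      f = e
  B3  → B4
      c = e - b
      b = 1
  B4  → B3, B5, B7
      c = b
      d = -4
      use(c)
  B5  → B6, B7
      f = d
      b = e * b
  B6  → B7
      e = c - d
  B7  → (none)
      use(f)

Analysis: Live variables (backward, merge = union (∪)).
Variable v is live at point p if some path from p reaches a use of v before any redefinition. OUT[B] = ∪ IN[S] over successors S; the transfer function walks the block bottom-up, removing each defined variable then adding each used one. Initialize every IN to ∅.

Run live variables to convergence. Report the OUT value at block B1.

Converged values:
  B0:   IN={b}   OUT={d, e}
  B1:   IN={d, e}   OUT={b, e}
  B2:   IN={b, e}   OUT={b, e, f}
  B3:   IN={b, e, f}   OUT={b, e, f}
  B4:   IN={b, e, f}   OUT={b, c, d, e, f}
  B5:   IN={b, c, d, e}   OUT={c, d, f}
  B6:   IN={c, d, f}   OUT={f}
  B7:   IN={f}   OUT={}

Merge at B1: OUT[B1] = IN[B2] = {b, e}

Answer: {b, e}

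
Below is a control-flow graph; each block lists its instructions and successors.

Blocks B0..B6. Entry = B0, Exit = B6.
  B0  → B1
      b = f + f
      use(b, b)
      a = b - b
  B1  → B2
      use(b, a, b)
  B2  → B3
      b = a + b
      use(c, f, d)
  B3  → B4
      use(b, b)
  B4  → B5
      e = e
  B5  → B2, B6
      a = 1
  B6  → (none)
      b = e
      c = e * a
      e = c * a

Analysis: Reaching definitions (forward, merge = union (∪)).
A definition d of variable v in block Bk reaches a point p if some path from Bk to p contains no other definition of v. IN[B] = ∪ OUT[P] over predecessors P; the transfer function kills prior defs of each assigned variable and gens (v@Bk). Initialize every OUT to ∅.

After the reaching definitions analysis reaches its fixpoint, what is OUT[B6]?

Per-block solution:
  B0:  IN={}  OUT={a@B0, b@B0}
  B1:  IN={a@B0, b@B0}  OUT={a@B0, b@B0}
  B2:  IN={a@B0, a@B5, b@B0, b@B2, e@B4}  OUT={a@B0, a@B5, b@B2, e@B4}
  B3:  IN={a@B0, a@B5, b@B2, e@B4}  OUT={a@B0, a@B5, b@B2, e@B4}
  B4:  IN={a@B0, a@B5, b@B2, e@B4}  OUT={a@B0, a@B5, b@B2, e@B4}
  B5:  IN={a@B0, a@B5, b@B2, e@B4}  OUT={a@B5, b@B2, e@B4}
  B6:  IN={a@B5, b@B2, e@B4}  OUT={a@B5, b@B6, c@B6, e@B6}

Merge at B6: IN[B6] = OUT[B5] = {a@B5, b@B2, e@B4}
Applying B6's transfer function to that IN value gives OUT[B6] (row B6 above).

Answer: {a@B5, b@B6, c@B6, e@B6}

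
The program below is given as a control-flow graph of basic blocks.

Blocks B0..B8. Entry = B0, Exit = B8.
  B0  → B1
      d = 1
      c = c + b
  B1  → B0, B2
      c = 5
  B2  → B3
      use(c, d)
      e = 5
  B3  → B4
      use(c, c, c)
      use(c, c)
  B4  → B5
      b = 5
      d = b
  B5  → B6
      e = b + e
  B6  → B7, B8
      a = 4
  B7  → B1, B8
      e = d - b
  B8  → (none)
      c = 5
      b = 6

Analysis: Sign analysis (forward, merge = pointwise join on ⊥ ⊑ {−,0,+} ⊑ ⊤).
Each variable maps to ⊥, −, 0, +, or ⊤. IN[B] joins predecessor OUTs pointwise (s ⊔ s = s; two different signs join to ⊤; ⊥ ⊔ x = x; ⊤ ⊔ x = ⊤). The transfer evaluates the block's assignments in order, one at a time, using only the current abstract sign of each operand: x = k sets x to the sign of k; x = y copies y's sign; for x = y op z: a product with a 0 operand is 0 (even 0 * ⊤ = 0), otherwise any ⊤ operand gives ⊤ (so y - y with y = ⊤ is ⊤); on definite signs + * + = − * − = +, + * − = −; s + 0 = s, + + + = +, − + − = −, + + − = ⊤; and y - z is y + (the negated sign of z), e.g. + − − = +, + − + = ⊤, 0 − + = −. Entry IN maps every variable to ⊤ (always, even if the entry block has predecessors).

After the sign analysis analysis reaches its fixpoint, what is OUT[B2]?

Per-block solution:
  B0: | IN=(all ⊤) | OUT={d:+; rest ⊤}
  B1: | IN={d:+; rest ⊤} | OUT={c:+, d:+; rest ⊤}
  B2: | IN={c:+, d:+; rest ⊤} | OUT={c:+, d:+, e:+; rest ⊤}
  B3: | IN={c:+, d:+, e:+; rest ⊤} | OUT={c:+, d:+, e:+; rest ⊤}
  B4: | IN={c:+, d:+, e:+; rest ⊤} | OUT={b:+, c:+, d:+, e:+; rest ⊤}
  B5: | IN={b:+, c:+, d:+, e:+; rest ⊤} | OUT={b:+, c:+, d:+, e:+; rest ⊤}
  B6: | IN={b:+, c:+, d:+, e:+; rest ⊤} | OUT={a:+, b:+, c:+, d:+, e:+; rest ⊤}
  B7: | IN={a:+, b:+, c:+, d:+, e:+; rest ⊤} | OUT={a:+, b:+, c:+, d:+; rest ⊤}
  B8: | IN={a:+, b:+, c:+, d:+; rest ⊤} | OUT={a:+, b:+, c:+, d:+; rest ⊤}

Merge at B2: IN[B2] = OUT[B1] = {a: ⊤, b: ⊤, c: +, d: +, e: ⊤, f: ⊤}
Applying B2's transfer function to that IN value gives OUT[B2] (row B2 above).

Answer: {a: ⊤, b: ⊤, c: +, d: +, e: +, f: ⊤}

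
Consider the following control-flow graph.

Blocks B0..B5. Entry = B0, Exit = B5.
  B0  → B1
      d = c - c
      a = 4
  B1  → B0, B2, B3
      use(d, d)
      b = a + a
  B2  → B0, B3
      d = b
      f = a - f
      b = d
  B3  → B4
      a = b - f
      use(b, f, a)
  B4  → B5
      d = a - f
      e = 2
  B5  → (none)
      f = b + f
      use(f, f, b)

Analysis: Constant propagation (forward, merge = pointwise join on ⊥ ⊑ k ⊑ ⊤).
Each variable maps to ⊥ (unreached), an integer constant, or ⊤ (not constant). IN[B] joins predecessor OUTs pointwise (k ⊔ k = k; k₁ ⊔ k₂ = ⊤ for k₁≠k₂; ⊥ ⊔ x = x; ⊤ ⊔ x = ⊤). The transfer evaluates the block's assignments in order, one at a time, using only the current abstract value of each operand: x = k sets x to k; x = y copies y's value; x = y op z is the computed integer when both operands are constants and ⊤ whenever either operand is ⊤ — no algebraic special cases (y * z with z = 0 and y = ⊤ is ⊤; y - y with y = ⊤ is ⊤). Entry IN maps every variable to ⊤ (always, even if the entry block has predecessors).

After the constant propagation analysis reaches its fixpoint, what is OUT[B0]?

Fixpoint table:
  B0:   IN=(all ⊤)   OUT={a:4; rest ⊤}
  B1:   IN={a:4; rest ⊤}   OUT={a:4, b:8; rest ⊤}
  B2:   IN={a:4, b:8; rest ⊤}   OUT={a:4, b:8, d:8; rest ⊤}
  B3:   IN={a:4, b:8; rest ⊤}   OUT={b:8; rest ⊤}
  B4:   IN={b:8; rest ⊤}   OUT={b:8, e:2; rest ⊤}
  B5:   IN={b:8, e:2; rest ⊤}   OUT={b:8, e:2; rest ⊤}

Merge at B0 (entry node, so the boundary value (all ⊤) is joined with the incoming edge(s)): IN[B0] = (all ⊤) ⊔ OUT[B1] ⊔ OUT[B2] = {a: ⊤, b: ⊤, c: ⊤, d: ⊤, e: ⊤, f: ⊤}
Applying B0's transfer function to that IN value gives OUT[B0] (row B0 above).

Answer: {a: 4, b: ⊤, c: ⊤, d: ⊤, e: ⊤, f: ⊤}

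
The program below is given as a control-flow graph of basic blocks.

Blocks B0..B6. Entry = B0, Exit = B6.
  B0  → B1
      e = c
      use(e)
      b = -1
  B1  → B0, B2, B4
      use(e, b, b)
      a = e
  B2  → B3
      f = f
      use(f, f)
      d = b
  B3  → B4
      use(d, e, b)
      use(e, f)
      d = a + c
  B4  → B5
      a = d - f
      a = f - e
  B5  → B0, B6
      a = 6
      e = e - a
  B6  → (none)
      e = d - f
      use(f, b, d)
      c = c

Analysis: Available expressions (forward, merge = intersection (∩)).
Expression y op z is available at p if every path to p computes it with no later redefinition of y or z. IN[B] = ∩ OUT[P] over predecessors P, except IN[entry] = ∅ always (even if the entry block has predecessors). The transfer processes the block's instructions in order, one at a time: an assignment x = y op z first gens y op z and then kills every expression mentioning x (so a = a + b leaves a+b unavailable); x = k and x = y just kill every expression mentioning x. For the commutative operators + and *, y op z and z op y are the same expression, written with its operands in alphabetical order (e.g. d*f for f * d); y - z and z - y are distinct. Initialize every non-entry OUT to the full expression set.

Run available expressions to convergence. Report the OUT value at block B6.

Answer: {d-f}

Trace:
Fixpoint table:
  B0:   IN={}   OUT={}
  B1:   IN={}   OUT={}
  B2:   IN={}   OUT={}
  B3:   IN={}   OUT={a+c}
  B4:   IN={}   OUT={d-f, f-e}
  B5:   IN={d-f, f-e}   OUT={d-f}
  B6:   IN={d-f}   OUT={d-f}

Merge at B6: IN[B6] = OUT[B5] = {d-f}
Applying B6's transfer function to that IN value gives OUT[B6] (row B6 above).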